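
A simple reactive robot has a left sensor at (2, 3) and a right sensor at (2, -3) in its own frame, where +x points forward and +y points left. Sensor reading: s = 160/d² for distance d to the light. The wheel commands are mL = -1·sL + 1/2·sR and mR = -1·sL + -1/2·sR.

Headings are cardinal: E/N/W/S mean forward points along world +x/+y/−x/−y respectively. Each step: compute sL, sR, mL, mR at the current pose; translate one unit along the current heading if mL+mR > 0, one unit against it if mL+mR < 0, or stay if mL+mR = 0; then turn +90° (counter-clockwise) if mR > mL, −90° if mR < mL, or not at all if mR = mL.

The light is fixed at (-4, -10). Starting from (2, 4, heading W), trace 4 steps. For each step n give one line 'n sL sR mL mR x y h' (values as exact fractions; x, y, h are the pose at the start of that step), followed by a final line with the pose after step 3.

0 160/137 32/61 -7568/8357 -11952/8357 2 4 W
1 10/17 40/89 -550/1513 -1230/1513 3 4 N
2 160/337 160/181 -2000/60997 -55920/60997 3 3 E
3 80/101 16/13 -232/1313 -1848/1313 2 3 S
final 2 4 W

n=0: pose=(2,4,W); sL=160/137, sR=32/61; mL=-7568/8357, mR=-11952/8357; mL+mR=-320/137 → advance -1; mR−mL=-32/61 → turn -1·90°
n=1: pose=(3,4,N); sL=10/17, sR=40/89; mL=-550/1513, mR=-1230/1513; mL+mR=-20/17 → advance -1; mR−mL=-40/89 → turn -1·90°
n=2: pose=(3,3,E); sL=160/337, sR=160/181; mL=-2000/60997, mR=-55920/60997; mL+mR=-320/337 → advance -1; mR−mL=-160/181 → turn -1·90°
n=3: pose=(2,3,S); sL=80/101, sR=16/13; mL=-232/1313, mR=-1848/1313; mL+mR=-160/101 → advance -1; mR−mL=-16/13 → turn -1·90°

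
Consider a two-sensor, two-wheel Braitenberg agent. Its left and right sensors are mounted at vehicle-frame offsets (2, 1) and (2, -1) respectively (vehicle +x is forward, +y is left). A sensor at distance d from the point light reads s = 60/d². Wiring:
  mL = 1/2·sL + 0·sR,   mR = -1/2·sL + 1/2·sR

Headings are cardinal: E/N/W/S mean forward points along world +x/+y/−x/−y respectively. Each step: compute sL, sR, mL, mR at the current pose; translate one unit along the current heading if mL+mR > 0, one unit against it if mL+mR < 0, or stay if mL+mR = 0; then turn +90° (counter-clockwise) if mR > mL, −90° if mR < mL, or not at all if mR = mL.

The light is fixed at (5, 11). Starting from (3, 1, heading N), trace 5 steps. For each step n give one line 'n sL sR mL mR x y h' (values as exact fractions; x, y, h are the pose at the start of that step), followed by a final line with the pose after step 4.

n=0: pose=(3,1,N); sL=60/73, sR=12/13; mL=30/73, mR=48/949; mL+mR=6/13 → advance +1; mR−mL=-342/949 → turn -1·90°
n=1: pose=(3,2,E); sL=15/16, sR=3/5; mL=15/32, mR=-27/160; mL+mR=3/10 → advance +1; mR−mL=-51/80 → turn -1·90°
n=2: pose=(4,2,S); sL=60/121, sR=12/25; mL=30/121, mR=-24/3025; mL+mR=6/25 → advance +1; mR−mL=-774/3025 → turn -1·90°
n=3: pose=(4,1,W); sL=6/13, sR=2/3; mL=3/13, mR=4/39; mL+mR=1/3 → advance +1; mR−mL=-5/39 → turn -1·90°
n=4: pose=(3,1,N); sL=60/73, sR=12/13; mL=30/73, mR=48/949; mL+mR=6/13 → advance +1; mR−mL=-342/949 → turn -1·90°

0 60/73 12/13 30/73 48/949 3 1 N
1 15/16 3/5 15/32 -27/160 3 2 E
2 60/121 12/25 30/121 -24/3025 4 2 S
3 6/13 2/3 3/13 4/39 4 1 W
4 60/73 12/13 30/73 48/949 3 1 N
final 3 2 E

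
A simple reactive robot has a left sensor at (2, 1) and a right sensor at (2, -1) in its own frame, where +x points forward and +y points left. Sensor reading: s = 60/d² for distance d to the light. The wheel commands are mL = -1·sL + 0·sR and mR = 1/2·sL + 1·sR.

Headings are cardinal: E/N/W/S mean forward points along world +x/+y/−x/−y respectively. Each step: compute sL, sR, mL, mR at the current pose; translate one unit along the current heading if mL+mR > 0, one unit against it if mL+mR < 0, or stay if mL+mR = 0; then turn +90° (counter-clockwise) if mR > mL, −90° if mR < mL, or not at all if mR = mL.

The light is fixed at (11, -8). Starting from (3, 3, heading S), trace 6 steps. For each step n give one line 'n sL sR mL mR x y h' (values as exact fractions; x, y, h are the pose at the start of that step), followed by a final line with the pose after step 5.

0 6/13 10/27 -6/13 211/351 3 3 S
1 60/157 20/39 -60/157 4310/6123 3 2 E
2 15/52 1/3 -15/52 149/312 4 2 N
3 60/181 4/15 -60/181 1174/2715 4 3 W
4 6/13 10/27 -6/13 211/351 3 3 S
5 60/157 20/39 -60/157 4310/6123 3 2 E
final 4 2 N

n=0: pose=(3,3,S); sL=6/13, sR=10/27; mL=-6/13, mR=211/351; mL+mR=49/351 → advance +1; mR−mL=373/351 → turn +1·90°
n=1: pose=(3,2,E); sL=60/157, sR=20/39; mL=-60/157, mR=4310/6123; mL+mR=1970/6123 → advance +1; mR−mL=6650/6123 → turn +1·90°
n=2: pose=(4,2,N); sL=15/52, sR=1/3; mL=-15/52, mR=149/312; mL+mR=59/312 → advance +1; mR−mL=239/312 → turn +1·90°
n=3: pose=(4,3,W); sL=60/181, sR=4/15; mL=-60/181, mR=1174/2715; mL+mR=274/2715 → advance +1; mR−mL=2074/2715 → turn +1·90°
n=4: pose=(3,3,S); sL=6/13, sR=10/27; mL=-6/13, mR=211/351; mL+mR=49/351 → advance +1; mR−mL=373/351 → turn +1·90°
n=5: pose=(3,2,E); sL=60/157, sR=20/39; mL=-60/157, mR=4310/6123; mL+mR=1970/6123 → advance +1; mR−mL=6650/6123 → turn +1·90°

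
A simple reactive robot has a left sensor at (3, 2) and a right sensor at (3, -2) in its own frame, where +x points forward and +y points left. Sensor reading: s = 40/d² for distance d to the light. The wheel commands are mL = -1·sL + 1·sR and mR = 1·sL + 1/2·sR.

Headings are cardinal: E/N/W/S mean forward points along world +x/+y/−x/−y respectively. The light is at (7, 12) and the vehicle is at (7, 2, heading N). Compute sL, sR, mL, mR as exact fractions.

40/53 40/53 0 60/53

left sensor world pos  = (5, 5); dL² = 53
right sensor world pos = (9, 5); dR² = 53
sL = 40/53 = 40/53
sR = 40/53 = 40/53
mL = -1·sL + 1·sR = 0
mR = 1·sL + 1/2·sR = 60/53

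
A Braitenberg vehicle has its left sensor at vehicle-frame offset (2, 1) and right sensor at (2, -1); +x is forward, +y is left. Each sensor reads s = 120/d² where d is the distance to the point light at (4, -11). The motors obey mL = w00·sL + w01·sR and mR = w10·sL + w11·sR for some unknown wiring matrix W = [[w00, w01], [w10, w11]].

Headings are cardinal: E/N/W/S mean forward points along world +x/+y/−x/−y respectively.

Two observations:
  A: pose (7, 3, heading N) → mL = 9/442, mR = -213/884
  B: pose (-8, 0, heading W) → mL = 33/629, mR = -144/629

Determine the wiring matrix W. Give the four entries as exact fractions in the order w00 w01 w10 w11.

obs A: pose=(7,3,N) → sL=6/13, sR=15/34, mL=9/442, mR=-213/884
obs B: pose=(-8,0,W) → sL=15/37, sR=6/17, mL=33/629, mR=-144/629
sensor matrix S = [[6/13, 15/34], [15/37, 6/17]]; det S = -261/16354
solve [mL_A; mL_B] = S·[w00; w01] and [mR_A; mR_B] = S·[w10; w11]:
  w00 = 1, w01 = -1, w10 = -1, w11 = 1/2

1 -1 -1 1/2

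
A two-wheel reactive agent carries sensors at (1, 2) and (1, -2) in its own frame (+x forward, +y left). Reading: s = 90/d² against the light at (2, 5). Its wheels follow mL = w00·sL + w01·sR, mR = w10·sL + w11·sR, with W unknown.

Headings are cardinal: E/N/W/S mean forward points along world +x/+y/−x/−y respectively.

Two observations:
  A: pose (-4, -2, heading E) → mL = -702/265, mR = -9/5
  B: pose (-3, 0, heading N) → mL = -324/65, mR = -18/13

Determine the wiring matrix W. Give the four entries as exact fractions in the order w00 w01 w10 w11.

obs A: pose=(-4,-2,E) → sL=9/5, sR=45/53, mL=-702/265, mR=-9/5
obs B: pose=(-3,0,N) → sL=18/13, sR=18/5, mL=-324/65, mR=-18/13
sensor matrix S = [[9/5, 45/53], [18/13, 18/5]]; det S = 91368/17225
solve [mL_A; mL_B] = S·[w00; w01] and [mR_A; mR_B] = S·[w10; w11]:
  w00 = -1, w01 = -1, w10 = -1, w11 = 0

-1 -1 -1 0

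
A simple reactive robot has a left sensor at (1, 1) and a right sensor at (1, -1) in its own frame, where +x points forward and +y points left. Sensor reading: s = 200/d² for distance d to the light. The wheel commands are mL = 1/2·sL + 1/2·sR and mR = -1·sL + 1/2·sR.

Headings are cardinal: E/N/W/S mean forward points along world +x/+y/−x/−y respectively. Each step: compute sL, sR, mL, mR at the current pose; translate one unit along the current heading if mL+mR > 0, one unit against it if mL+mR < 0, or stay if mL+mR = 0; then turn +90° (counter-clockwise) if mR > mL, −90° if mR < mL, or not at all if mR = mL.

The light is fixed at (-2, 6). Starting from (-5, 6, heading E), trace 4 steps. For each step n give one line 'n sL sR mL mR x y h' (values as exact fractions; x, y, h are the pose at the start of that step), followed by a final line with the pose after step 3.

n=0: pose=(-5,6,E); sL=40, sR=40; mL=40, mR=-20; mL+mR=20 → advance +1; mR−mL=-60 → turn -1·90°
n=1: pose=(-4,6,S); sL=100, sR=20; mL=60, mR=-90; mL+mR=-30 → advance -1; mR−mL=-150 → turn -1·90°
n=2: pose=(-4,7,W); sL=200/9, sR=200/13; mL=2200/117, mR=-1700/117; mL+mR=500/117 → advance +1; mR−mL=-100/3 → turn -1·90°
n=3: pose=(-5,7,N); sL=10, sR=25; mL=35/2, mR=5/2; mL+mR=20 → advance +1; mR−mL=-15 → turn -1·90°

0 40 40 40 -20 -5 6 E
1 100 20 60 -90 -4 6 S
2 200/9 200/13 2200/117 -1700/117 -4 7 W
3 10 25 35/2 5/2 -5 7 N
final -5 8 E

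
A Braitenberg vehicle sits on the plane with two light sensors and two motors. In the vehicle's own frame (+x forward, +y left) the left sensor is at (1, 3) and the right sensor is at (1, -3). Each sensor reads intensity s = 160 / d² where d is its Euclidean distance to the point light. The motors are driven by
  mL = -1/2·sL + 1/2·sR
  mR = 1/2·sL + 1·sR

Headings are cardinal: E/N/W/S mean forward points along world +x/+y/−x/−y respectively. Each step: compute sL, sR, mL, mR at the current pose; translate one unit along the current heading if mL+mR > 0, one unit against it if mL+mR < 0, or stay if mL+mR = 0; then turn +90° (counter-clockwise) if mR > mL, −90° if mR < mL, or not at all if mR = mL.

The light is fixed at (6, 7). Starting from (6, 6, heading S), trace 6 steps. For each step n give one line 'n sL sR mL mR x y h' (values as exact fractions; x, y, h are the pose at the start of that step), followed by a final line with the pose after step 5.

0 160/13 160/13 0 240/13 6 6 S
1 80 80/13 -480/13 600/13 6 5 E
2 32 160/17 -192/17 432/17 7 5 N
3 10 40 15 45 7 6 W
4 160/13 160/13 0 240/13 6 6 S
5 80 80/13 -480/13 600/13 6 5 E
final 7 5 N

n=0: pose=(6,6,S); sL=160/13, sR=160/13; mL=0, mR=240/13; mL+mR=240/13 → advance +1; mR−mL=240/13 → turn +1·90°
n=1: pose=(6,5,E); sL=80, sR=80/13; mL=-480/13, mR=600/13; mL+mR=120/13 → advance +1; mR−mL=1080/13 → turn +1·90°
n=2: pose=(7,5,N); sL=32, sR=160/17; mL=-192/17, mR=432/17; mL+mR=240/17 → advance +1; mR−mL=624/17 → turn +1·90°
n=3: pose=(7,6,W); sL=10, sR=40; mL=15, mR=45; mL+mR=60 → advance +1; mR−mL=30 → turn +1·90°
n=4: pose=(6,6,S); sL=160/13, sR=160/13; mL=0, mR=240/13; mL+mR=240/13 → advance +1; mR−mL=240/13 → turn +1·90°
n=5: pose=(6,5,E); sL=80, sR=80/13; mL=-480/13, mR=600/13; mL+mR=120/13 → advance +1; mR−mL=1080/13 → turn +1·90°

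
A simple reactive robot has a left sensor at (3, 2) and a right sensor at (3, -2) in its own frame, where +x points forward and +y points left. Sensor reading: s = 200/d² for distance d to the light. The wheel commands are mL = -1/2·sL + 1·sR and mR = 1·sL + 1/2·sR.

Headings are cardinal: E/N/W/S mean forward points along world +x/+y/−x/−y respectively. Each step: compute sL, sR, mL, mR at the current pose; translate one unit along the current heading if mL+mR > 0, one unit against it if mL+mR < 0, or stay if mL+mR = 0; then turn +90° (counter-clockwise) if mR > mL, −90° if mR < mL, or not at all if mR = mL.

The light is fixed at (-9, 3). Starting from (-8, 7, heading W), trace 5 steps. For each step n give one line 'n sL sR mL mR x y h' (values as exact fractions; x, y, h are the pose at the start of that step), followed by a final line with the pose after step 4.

n=0: pose=(-8,7,W); sL=25, sR=5; mL=-15/2, mR=55/2; mL+mR=20 → advance +1; mR−mL=35 → turn +1·90°
n=1: pose=(-9,7,S); sL=40, sR=40; mL=20, mR=60; mL+mR=80 → advance +1; mR−mL=40 → turn +1·90°
n=2: pose=(-9,6,E); sL=100/17, sR=20; mL=290/17, mR=270/17; mL+mR=560/17 → advance +1; mR−mL=-20/17 → turn -1·90°
n=3: pose=(-8,6,S); sL=200/9, sR=200; mL=1700/9, mR=1100/9; mL+mR=2800/9 → advance +1; mR−mL=-200/3 → turn -1·90°
n=4: pose=(-8,5,W); sL=50, sR=10; mL=-15, mR=55; mL+mR=40 → advance +1; mR−mL=70 → turn +1·90°

0 25 5 -15/2 55/2 -8 7 W
1 40 40 20 60 -9 7 S
2 100/17 20 290/17 270/17 -9 6 E
3 200/9 200 1700/9 1100/9 -8 6 S
4 50 10 -15 55 -8 5 W
final -9 5 S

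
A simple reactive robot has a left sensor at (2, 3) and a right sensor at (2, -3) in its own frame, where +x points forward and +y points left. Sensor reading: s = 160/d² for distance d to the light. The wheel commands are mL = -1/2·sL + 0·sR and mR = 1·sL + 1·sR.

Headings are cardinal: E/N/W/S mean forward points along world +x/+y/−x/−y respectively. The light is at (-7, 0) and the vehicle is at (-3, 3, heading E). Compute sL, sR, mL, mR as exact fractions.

20/9 40/9 -10/9 20/3

left sensor world pos  = (-1, 6); dL² = 72
right sensor world pos = (-1, 0); dR² = 36
sL = 160/72 = 20/9
sR = 160/36 = 40/9
mL = -1/2·sL + 0·sR = -10/9
mR = 1·sL + 1·sR = 20/3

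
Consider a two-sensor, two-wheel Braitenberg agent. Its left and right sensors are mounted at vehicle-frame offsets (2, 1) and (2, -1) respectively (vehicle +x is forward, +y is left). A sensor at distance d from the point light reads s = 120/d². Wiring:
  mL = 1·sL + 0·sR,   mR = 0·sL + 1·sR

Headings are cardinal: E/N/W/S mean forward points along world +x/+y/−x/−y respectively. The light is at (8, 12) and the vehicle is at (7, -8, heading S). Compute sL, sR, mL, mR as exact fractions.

left sensor world pos  = (8, -10); dL² = 484
right sensor world pos = (6, -10); dR² = 488
sL = 120/484 = 30/121
sR = 120/488 = 15/61
mL = 1·sL + 0·sR = 30/121
mR = 0·sL + 1·sR = 15/61

30/121 15/61 30/121 15/61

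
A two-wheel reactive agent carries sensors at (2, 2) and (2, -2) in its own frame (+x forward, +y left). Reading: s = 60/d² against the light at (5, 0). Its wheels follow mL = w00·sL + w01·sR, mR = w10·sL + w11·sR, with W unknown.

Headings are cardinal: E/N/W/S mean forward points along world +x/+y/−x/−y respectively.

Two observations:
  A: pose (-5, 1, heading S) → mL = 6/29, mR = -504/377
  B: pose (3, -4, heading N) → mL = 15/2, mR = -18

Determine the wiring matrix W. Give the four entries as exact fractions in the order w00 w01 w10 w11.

obs A: pose=(-5,1,S) → sL=12/13, sR=12/29, mL=6/29, mR=-504/377
obs B: pose=(3,-4,N) → sL=3, sR=15, mL=15/2, mR=-18
sensor matrix S = [[12/13, 12/29], [3, 15]]; det S = 4752/377
solve [mL_A; mL_B] = S·[w00; w01] and [mR_A; mR_B] = S·[w10; w11]:
  w00 = 0, w01 = 1/2, w10 = -1, w11 = -1

0 1/2 -1 -1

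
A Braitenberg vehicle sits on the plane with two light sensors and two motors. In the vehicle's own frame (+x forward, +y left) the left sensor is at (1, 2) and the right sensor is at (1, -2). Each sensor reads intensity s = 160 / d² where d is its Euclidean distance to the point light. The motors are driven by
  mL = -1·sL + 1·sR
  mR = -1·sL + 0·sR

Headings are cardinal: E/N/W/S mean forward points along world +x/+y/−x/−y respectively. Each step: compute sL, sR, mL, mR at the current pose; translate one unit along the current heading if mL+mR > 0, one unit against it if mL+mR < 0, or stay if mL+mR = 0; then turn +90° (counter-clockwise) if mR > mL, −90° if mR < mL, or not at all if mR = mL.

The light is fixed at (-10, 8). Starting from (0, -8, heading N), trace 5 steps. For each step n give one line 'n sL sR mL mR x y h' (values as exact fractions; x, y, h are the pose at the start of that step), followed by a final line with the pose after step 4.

n=0: pose=(0,-8,N); sL=160/289, sR=160/369; mL=-12800/106641, mR=-160/289; mL+mR=-71840/106641 → advance -1; mR−mL=-160/369 → turn -1·90°
n=1: pose=(0,-9,E); sL=80/173, sR=80/241; mL=-5440/41693, mR=-80/173; mL+mR=-24720/41693 → advance -1; mR−mL=-80/241 → turn -1·90°
n=2: pose=(-1,-9,S); sL=32/89, sR=160/373; mL=2304/33197, mR=-32/89; mL+mR=-9632/33197 → advance -1; mR−mL=-160/373 → turn -1·90°
n=3: pose=(-1,-8,W); sL=40/97, sR=8/13; mL=256/1261, mR=-40/97; mL+mR=-264/1261 → advance -1; mR−mL=-8/13 → turn -1·90°
n=4: pose=(0,-8,N); sL=160/289, sR=160/369; mL=-12800/106641, mR=-160/289; mL+mR=-71840/106641 → advance -1; mR−mL=-160/369 → turn -1·90°

0 160/289 160/369 -12800/106641 -160/289 0 -8 N
1 80/173 80/241 -5440/41693 -80/173 0 -9 E
2 32/89 160/373 2304/33197 -32/89 -1 -9 S
3 40/97 8/13 256/1261 -40/97 -1 -8 W
4 160/289 160/369 -12800/106641 -160/289 0 -8 N
final 0 -9 E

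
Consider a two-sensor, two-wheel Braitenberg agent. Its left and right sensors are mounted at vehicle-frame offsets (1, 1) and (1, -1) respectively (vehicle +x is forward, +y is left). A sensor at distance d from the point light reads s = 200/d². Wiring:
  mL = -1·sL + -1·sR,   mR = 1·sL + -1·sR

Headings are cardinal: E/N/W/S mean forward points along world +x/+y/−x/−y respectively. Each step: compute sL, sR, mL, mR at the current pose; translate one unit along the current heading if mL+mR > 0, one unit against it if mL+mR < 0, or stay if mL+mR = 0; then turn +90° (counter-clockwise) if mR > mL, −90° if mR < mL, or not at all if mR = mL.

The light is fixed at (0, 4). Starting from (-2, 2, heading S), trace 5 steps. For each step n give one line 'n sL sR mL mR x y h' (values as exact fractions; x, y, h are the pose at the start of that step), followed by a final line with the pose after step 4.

n=0: pose=(-2,2,S); sL=20, sR=100/9; mL=-280/9, mR=80/9; mL+mR=-200/9 → advance -1; mR−mL=40 → turn +1·90°
n=1: pose=(-2,3,E); sL=200, sR=40; mL=-240, mR=160; mL+mR=-80 → advance -1; mR−mL=400 → turn +1·90°
n=2: pose=(-3,3,N); sL=25/2, sR=50; mL=-125/2, mR=-75/2; mL+mR=-100 → advance -1; mR−mL=25 → turn +1·90°
n=3: pose=(-3,2,W); sL=8, sR=200/17; mL=-336/17, mR=-64/17; mL+mR=-400/17 → advance -1; mR−mL=16 → turn +1·90°
n=4: pose=(-2,2,S); sL=20, sR=100/9; mL=-280/9, mR=80/9; mL+mR=-200/9 → advance -1; mR−mL=40 → turn +1·90°

0 20 100/9 -280/9 80/9 -2 2 S
1 200 40 -240 160 -2 3 E
2 25/2 50 -125/2 -75/2 -3 3 N
3 8 200/17 -336/17 -64/17 -3 2 W
4 20 100/9 -280/9 80/9 -2 2 S
final -2 3 E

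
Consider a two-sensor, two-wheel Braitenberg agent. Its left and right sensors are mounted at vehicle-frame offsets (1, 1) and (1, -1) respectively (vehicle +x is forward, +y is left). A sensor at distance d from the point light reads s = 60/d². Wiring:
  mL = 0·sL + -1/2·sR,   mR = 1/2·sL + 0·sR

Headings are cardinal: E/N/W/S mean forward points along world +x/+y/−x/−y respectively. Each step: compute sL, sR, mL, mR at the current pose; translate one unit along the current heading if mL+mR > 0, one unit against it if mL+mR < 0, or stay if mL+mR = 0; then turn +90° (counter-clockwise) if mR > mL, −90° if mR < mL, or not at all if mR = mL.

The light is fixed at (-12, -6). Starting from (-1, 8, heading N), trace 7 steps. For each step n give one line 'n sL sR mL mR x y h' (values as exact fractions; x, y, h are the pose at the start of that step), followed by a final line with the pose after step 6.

n=0: pose=(-1,8,N); sL=12/65, sR=20/123; mL=-10/123, mR=6/65; mL+mR=88/7995 → advance +1; mR−mL=1388/7995 → turn +1·90°
n=1: pose=(-1,9,W); sL=15/74, sR=15/89; mL=-15/178, mR=15/148; mL+mR=225/13172 → advance +1; mR−mL=2445/13172 → turn +1·90°
n=2: pose=(-2,9,S); sL=60/317, sR=60/277; mL=-30/277, mR=30/317; mL+mR=-1200/87809 → advance -1; mR−mL=17820/87809 → turn +1·90°
n=3: pose=(-2,10,E); sL=6/41, sR=30/173; mL=-15/173, mR=3/41; mL+mR=-96/7093 → advance -1; mR−mL=1134/7093 → turn +1·90°
n=4: pose=(-3,10,N); sL=60/353, sR=60/389; mL=-30/389, mR=30/353; mL+mR=1080/137317 → advance +1; mR−mL=22260/137317 → turn +1·90°
n=5: pose=(-3,11,W); sL=3/16, sR=15/97; mL=-15/194, mR=3/32; mL+mR=51/3104 → advance +1; mR−mL=531/3104 → turn +1·90°
n=6: pose=(-4,11,S); sL=60/337, sR=12/61; mL=-6/61, mR=30/337; mL+mR=-192/20557 → advance -1; mR−mL=3852/20557 → turn +1·90°

0 12/65 20/123 -10/123 6/65 -1 8 N
1 15/74 15/89 -15/178 15/148 -1 9 W
2 60/317 60/277 -30/277 30/317 -2 9 S
3 6/41 30/173 -15/173 3/41 -2 10 E
4 60/353 60/389 -30/389 30/353 -3 10 N
5 3/16 15/97 -15/194 3/32 -3 11 W
6 60/337 12/61 -6/61 30/337 -4 11 S
final -4 12 E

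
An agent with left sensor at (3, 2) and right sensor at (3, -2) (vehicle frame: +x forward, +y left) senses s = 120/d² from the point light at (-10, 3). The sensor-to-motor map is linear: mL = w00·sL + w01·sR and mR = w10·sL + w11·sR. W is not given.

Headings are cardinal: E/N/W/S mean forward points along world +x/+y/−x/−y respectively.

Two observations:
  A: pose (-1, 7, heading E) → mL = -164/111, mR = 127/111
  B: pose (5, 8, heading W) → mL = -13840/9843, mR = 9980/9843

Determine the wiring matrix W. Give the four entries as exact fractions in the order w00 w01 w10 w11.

-1 -1 1/2 1

obs A: pose=(-1,7,E) → sL=2/3, sR=30/37, mL=-164/111, mR=127/111
obs B: pose=(5,8,W) → sL=40/51, sR=120/193, mL=-13840/9843, mR=9980/9843
sensor matrix S = [[2/3, 30/37], [40/51, 120/193]]; det S = -26880/121397
solve [mL_A; mL_B] = S·[w00; w01] and [mR_A; mR_B] = S·[w10; w11]:
  w00 = -1, w01 = -1, w10 = 1/2, w11 = 1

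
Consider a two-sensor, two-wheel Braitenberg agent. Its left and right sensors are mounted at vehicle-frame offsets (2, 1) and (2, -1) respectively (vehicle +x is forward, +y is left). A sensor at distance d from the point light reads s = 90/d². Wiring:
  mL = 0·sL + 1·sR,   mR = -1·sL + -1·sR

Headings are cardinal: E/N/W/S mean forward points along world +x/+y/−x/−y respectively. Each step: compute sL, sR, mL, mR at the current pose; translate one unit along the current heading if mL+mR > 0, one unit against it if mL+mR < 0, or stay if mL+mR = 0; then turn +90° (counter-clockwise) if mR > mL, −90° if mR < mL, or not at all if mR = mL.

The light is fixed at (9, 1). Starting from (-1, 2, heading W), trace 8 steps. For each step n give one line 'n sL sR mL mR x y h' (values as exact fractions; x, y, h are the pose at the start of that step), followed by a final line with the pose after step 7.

0 5/8 45/74 45/74 -365/296 -1 2 W
1 90/109 90/73 90/73 -16380/7957 0 2 N
2 9/5 9/5 9/5 -18/5 0 1 E
3 18/17 18/25 18/25 -756/425 -1 1 S
4 5/8 45/74 45/74 -365/296 -1 2 W
5 90/109 90/73 90/73 -16380/7957 0 2 N
6 9/5 9/5 9/5 -18/5 0 1 E
7 18/17 18/25 18/25 -756/425 -1 1 S
final -1 2 W

n=0: pose=(-1,2,W); sL=5/8, sR=45/74; mL=45/74, mR=-365/296; mL+mR=-5/8 → advance -1; mR−mL=-545/296 → turn -1·90°
n=1: pose=(0,2,N); sL=90/109, sR=90/73; mL=90/73, mR=-16380/7957; mL+mR=-90/109 → advance -1; mR−mL=-26190/7957 → turn -1·90°
n=2: pose=(0,1,E); sL=9/5, sR=9/5; mL=9/5, mR=-18/5; mL+mR=-9/5 → advance -1; mR−mL=-27/5 → turn -1·90°
n=3: pose=(-1,1,S); sL=18/17, sR=18/25; mL=18/25, mR=-756/425; mL+mR=-18/17 → advance -1; mR−mL=-1062/425 → turn -1·90°
n=4: pose=(-1,2,W); sL=5/8, sR=45/74; mL=45/74, mR=-365/296; mL+mR=-5/8 → advance -1; mR−mL=-545/296 → turn -1·90°
n=5: pose=(0,2,N); sL=90/109, sR=90/73; mL=90/73, mR=-16380/7957; mL+mR=-90/109 → advance -1; mR−mL=-26190/7957 → turn -1·90°
n=6: pose=(0,1,E); sL=9/5, sR=9/5; mL=9/5, mR=-18/5; mL+mR=-9/5 → advance -1; mR−mL=-27/5 → turn -1·90°
n=7: pose=(-1,1,S); sL=18/17, sR=18/25; mL=18/25, mR=-756/425; mL+mR=-18/17 → advance -1; mR−mL=-1062/425 → turn -1·90°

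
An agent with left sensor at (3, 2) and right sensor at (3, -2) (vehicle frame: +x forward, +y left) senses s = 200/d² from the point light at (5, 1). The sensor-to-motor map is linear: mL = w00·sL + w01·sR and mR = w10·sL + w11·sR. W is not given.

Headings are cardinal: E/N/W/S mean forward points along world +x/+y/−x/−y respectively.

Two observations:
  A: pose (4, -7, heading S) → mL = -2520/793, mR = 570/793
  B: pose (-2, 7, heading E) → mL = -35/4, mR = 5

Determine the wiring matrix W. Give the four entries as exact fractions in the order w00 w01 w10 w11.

-1 -1 -1/2 1

obs A: pose=(4,-7,S) → sL=100/61, sR=20/13, mL=-2520/793, mR=570/793
obs B: pose=(-2,7,E) → sL=5/2, sR=25/4, mL=-35/4, mR=5
sensor matrix S = [[100/61, 20/13], [5/2, 25/4]]; det S = 5075/793
solve [mL_A; mL_B] = S·[w00; w01] and [mR_A; mR_B] = S·[w10; w11]:
  w00 = -1, w01 = -1, w10 = -1/2, w11 = 1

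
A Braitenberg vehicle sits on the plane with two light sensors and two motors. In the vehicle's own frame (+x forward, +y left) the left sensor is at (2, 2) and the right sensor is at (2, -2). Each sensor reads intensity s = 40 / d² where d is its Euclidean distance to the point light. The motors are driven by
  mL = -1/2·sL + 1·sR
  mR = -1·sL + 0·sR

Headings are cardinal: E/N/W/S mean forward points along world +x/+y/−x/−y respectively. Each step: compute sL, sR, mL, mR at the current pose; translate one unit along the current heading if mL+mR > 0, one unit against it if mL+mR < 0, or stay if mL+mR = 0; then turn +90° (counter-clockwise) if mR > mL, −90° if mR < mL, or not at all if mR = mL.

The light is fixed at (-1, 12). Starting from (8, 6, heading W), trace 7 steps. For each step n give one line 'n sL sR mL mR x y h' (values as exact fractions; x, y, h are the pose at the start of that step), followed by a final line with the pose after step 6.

n=0: pose=(8,6,W); sL=40/113, sR=8/13; mL=644/1469, mR=-40/113; mL+mR=124/1469 → advance +1; mR−mL=-1164/1469 → turn -1·90°
n=1: pose=(7,6,N); sL=10/13, sR=10/29; mL=-15/377, mR=-10/13; mL+mR=-305/377 → advance -1; mR−mL=-275/377 → turn -1·90°
n=2: pose=(7,5,E); sL=8/25, sR=40/181; mL=276/4525, mR=-8/25; mL+mR=-1172/4525 → advance -1; mR−mL=-1724/4525 → turn -1·90°
n=3: pose=(6,5,S); sL=20/81, sR=20/53; mL=1090/4293, mR=-20/81; mL+mR=10/1431 → advance +1; mR−mL=-2150/4293 → turn -1·90°
n=4: pose=(6,4,W); sL=8/25, sR=40/61; mL=756/1525, mR=-8/25; mL+mR=268/1525 → advance +1; mR−mL=-1244/1525 → turn -1·90°
n=5: pose=(5,4,N); sL=10/13, sR=2/5; mL=1/65, mR=-10/13; mL+mR=-49/65 → advance -1; mR−mL=-51/65 → turn -1·90°
n=6: pose=(5,3,E); sL=40/113, sR=8/37; mL=164/4181, mR=-40/113; mL+mR=-1316/4181 → advance -1; mR−mL=-1644/4181 → turn -1·90°

0 40/113 8/13 644/1469 -40/113 8 6 W
1 10/13 10/29 -15/377 -10/13 7 6 N
2 8/25 40/181 276/4525 -8/25 7 5 E
3 20/81 20/53 1090/4293 -20/81 6 5 S
4 8/25 40/61 756/1525 -8/25 6 4 W
5 10/13 2/5 1/65 -10/13 5 4 N
6 40/113 8/37 164/4181 -40/113 5 3 E
final 4 3 S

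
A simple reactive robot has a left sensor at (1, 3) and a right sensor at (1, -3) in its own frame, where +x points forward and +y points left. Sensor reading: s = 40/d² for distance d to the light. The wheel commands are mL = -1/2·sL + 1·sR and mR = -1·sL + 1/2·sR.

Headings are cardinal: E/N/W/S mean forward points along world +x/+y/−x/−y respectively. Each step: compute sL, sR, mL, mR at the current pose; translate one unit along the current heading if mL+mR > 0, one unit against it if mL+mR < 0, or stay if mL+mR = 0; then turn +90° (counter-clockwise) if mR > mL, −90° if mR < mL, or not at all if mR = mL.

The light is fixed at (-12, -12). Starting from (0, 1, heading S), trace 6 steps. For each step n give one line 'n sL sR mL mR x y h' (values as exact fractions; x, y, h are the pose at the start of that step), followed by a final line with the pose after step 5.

0 40/369 8/45 76/615 -4/205 0 1 S
1 20/101 20/173 290/17473 -2450/17473 0 0 W
2 40/269 8/85 452/22865 -2324/22865 1 0 N
3 5/49 2/13 131/1274 -16/637 1 -1 E
4 40/389 40/221 11140/85969 -1060/85969 2 -1 S
5 20/109 20/169 490/18421 -2290/18421 2 -2 W
final 3 -2 N

n=0: pose=(0,1,S); sL=40/369, sR=8/45; mL=76/615, mR=-4/205; mL+mR=64/615 → advance +1; mR−mL=-88/615 → turn -1·90°
n=1: pose=(0,0,W); sL=20/101, sR=20/173; mL=290/17473, mR=-2450/17473; mL+mR=-2160/17473 → advance -1; mR−mL=-2740/17473 → turn -1·90°
n=2: pose=(1,0,N); sL=40/269, sR=8/85; mL=452/22865, mR=-2324/22865; mL+mR=-1872/22865 → advance -1; mR−mL=-2776/22865 → turn -1·90°
n=3: pose=(1,-1,E); sL=5/49, sR=2/13; mL=131/1274, mR=-16/637; mL+mR=99/1274 → advance +1; mR−mL=-163/1274 → turn -1·90°
n=4: pose=(2,-1,S); sL=40/389, sR=40/221; mL=11140/85969, mR=-1060/85969; mL+mR=10080/85969 → advance +1; mR−mL=-12200/85969 → turn -1·90°
n=5: pose=(2,-2,W); sL=20/109, sR=20/169; mL=490/18421, mR=-2290/18421; mL+mR=-1800/18421 → advance -1; mR−mL=-2780/18421 → turn -1·90°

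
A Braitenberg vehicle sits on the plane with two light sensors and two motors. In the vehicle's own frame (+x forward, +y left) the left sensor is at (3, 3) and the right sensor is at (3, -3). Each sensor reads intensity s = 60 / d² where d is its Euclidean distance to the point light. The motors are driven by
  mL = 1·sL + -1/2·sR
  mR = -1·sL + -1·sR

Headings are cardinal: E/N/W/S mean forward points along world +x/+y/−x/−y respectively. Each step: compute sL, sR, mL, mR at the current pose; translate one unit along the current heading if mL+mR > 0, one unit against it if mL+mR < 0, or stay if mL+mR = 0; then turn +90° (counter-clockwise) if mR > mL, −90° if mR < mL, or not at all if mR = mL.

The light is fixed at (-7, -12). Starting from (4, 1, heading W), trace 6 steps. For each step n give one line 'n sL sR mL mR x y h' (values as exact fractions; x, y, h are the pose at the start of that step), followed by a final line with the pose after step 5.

n=0: pose=(4,1,W); sL=15/41, sR=3/16; mL=357/1312, mR=-363/656; mL+mR=-9/32 → advance -1; mR−mL=-1083/1312 → turn -1·90°
n=1: pose=(5,1,N); sL=60/337, sR=60/481; mL=18750/162097, mR=-49080/162097; mL+mR=-90/481 → advance -1; mR−mL=-67830/162097 → turn -1·90°
n=2: pose=(5,0,E); sL=2/15, sR=10/51; mL=3/85, mR=-28/85; mL+mR=-5/17 → advance -1; mR−mL=-31/85 → turn -1·90°
n=3: pose=(4,0,S); sL=60/277, sR=12/29; mL=78/8033, mR=-5064/8033; mL+mR=-18/29 → advance -1; mR−mL=-5142/8033 → turn -1·90°
n=4: pose=(4,1,W); sL=15/41, sR=3/16; mL=357/1312, mR=-363/656; mL+mR=-9/32 → advance -1; mR−mL=-1083/1312 → turn -1·90°
n=5: pose=(5,1,N); sL=60/337, sR=60/481; mL=18750/162097, mR=-49080/162097; mL+mR=-90/481 → advance -1; mR−mL=-67830/162097 → turn -1·90°

0 15/41 3/16 357/1312 -363/656 4 1 W
1 60/337 60/481 18750/162097 -49080/162097 5 1 N
2 2/15 10/51 3/85 -28/85 5 0 E
3 60/277 12/29 78/8033 -5064/8033 4 0 S
4 15/41 3/16 357/1312 -363/656 4 1 W
5 60/337 60/481 18750/162097 -49080/162097 5 1 N
final 5 0 E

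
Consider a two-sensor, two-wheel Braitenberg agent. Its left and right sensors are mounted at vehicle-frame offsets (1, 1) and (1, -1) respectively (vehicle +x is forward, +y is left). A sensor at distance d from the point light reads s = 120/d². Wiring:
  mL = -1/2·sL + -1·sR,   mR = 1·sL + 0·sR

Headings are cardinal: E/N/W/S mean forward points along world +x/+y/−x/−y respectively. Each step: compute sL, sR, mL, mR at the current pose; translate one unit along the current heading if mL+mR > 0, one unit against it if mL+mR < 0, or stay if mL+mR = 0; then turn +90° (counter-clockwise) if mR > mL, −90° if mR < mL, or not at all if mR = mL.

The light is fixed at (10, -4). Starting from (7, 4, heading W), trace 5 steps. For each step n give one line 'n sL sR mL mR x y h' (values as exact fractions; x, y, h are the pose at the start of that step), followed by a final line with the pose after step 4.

0 24/13 120/97 -2724/1261 24/13 7 4 W
1 12/5 60/29 -474/145 12/5 8 4 S
2 120/101 24/13 -3204/1313 120/101 8 5 E
3 30/29 15/13 -630/377 30/29 7 5 N
4 24/13 120/97 -2724/1261 24/13 7 4 W
final 8 4 S

n=0: pose=(7,4,W); sL=24/13, sR=120/97; mL=-2724/1261, mR=24/13; mL+mR=-396/1261 → advance -1; mR−mL=5052/1261 → turn +1·90°
n=1: pose=(8,4,S); sL=12/5, sR=60/29; mL=-474/145, mR=12/5; mL+mR=-126/145 → advance -1; mR−mL=822/145 → turn +1·90°
n=2: pose=(8,5,E); sL=120/101, sR=24/13; mL=-3204/1313, mR=120/101; mL+mR=-1644/1313 → advance -1; mR−mL=4764/1313 → turn +1·90°
n=3: pose=(7,5,N); sL=30/29, sR=15/13; mL=-630/377, mR=30/29; mL+mR=-240/377 → advance -1; mR−mL=1020/377 → turn +1·90°
n=4: pose=(7,4,W); sL=24/13, sR=120/97; mL=-2724/1261, mR=24/13; mL+mR=-396/1261 → advance -1; mR−mL=5052/1261 → turn +1·90°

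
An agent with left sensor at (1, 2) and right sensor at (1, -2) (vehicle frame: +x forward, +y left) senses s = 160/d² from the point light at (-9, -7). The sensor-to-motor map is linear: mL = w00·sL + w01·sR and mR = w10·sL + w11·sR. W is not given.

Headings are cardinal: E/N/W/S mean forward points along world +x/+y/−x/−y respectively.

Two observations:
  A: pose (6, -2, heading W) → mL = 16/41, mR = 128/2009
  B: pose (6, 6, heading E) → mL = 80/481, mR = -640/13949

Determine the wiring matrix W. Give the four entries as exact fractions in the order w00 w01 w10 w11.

obs A: pose=(6,-2,W) → sL=32/41, sR=32/49, mL=16/41, mR=128/2009
obs B: pose=(6,6,E) → sL=160/481, sR=160/377, mL=80/481, mR=-640/13949
sensor matrix S = [[32/41, 32/49], [160/481, 160/377]]; det S = 245760/2155657
solve [mL_A; mL_B] = S·[w00; w01] and [mR_A; mR_B] = S·[w10; w11]:
  w00 = 1/2, w01 = 0, w10 = 1/2, w11 = -1/2

1/2 0 1/2 -1/2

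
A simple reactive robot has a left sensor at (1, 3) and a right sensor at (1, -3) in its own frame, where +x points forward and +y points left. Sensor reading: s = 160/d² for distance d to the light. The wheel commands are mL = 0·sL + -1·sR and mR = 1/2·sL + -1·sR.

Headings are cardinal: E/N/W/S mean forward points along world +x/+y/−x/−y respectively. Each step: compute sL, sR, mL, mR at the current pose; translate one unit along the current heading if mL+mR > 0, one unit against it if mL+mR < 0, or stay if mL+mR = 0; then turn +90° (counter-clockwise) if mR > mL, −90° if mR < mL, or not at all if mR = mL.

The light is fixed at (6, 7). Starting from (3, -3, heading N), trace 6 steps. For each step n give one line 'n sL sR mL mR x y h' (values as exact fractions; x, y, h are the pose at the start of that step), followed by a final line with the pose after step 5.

n=0: pose=(3,-3,N); sL=160/117, sR=160/81; mL=-160/81, mR=-1360/1053; mL+mR=-3440/1053 → advance -1; mR−mL=80/117 → turn +1·90°
n=1: pose=(3,-4,W); sL=40/53, sR=2; mL=-2, mR=-86/53; mL+mR=-192/53 → advance -1; mR−mL=20/53 → turn +1·90°
n=2: pose=(4,-4,S); sL=32/29, sR=160/169; mL=-160/169, mR=-1936/4901; mL+mR=-6576/4901 → advance -1; mR−mL=16/29 → turn +1·90°
n=3: pose=(4,-3,E); sL=16/5, sR=16/17; mL=-16/17, mR=56/85; mL+mR=-24/85 → advance -1; mR−mL=8/5 → turn +1·90°
n=4: pose=(3,-3,N); sL=160/117, sR=160/81; mL=-160/81, mR=-1360/1053; mL+mR=-3440/1053 → advance -1; mR−mL=80/117 → turn +1·90°
n=5: pose=(3,-4,W); sL=40/53, sR=2; mL=-2, mR=-86/53; mL+mR=-192/53 → advance -1; mR−mL=20/53 → turn +1·90°

0 160/117 160/81 -160/81 -1360/1053 3 -3 N
1 40/53 2 -2 -86/53 3 -4 W
2 32/29 160/169 -160/169 -1936/4901 4 -4 S
3 16/5 16/17 -16/17 56/85 4 -3 E
4 160/117 160/81 -160/81 -1360/1053 3 -3 N
5 40/53 2 -2 -86/53 3 -4 W
final 4 -4 S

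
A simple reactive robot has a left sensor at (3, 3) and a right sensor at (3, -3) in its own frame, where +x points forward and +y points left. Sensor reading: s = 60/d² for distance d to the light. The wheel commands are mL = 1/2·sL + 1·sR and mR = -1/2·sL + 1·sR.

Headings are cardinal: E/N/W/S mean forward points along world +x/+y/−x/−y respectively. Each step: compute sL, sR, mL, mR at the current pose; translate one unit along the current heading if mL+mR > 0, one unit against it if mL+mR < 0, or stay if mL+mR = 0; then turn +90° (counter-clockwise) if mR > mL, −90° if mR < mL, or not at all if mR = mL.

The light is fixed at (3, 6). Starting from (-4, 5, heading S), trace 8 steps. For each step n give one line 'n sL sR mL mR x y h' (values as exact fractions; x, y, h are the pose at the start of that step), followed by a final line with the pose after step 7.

n=0: pose=(-4,5,S); sL=15/8, sR=15/29; mL=675/464, mR=-195/464; mL+mR=30/29 → advance +1; mR−mL=-15/8 → turn -1·90°
n=1: pose=(-4,4,W); sL=12/25, sR=60/101; mL=2106/2525, mR=894/2525; mL+mR=120/101 → advance +1; mR−mL=-12/25 → turn -1·90°
n=2: pose=(-5,4,N); sL=30/61, sR=30/13; mL=2025/793, mR=1635/793; mL+mR=60/13 → advance +1; mR−mL=-30/61 → turn -1·90°
n=3: pose=(-5,5,E); sL=60/29, sR=60/41; mL=2970/1189, mR=510/1189; mL+mR=120/41 → advance +1; mR−mL=-60/29 → turn -1·90°
n=4: pose=(-4,5,S); sL=15/8, sR=15/29; mL=675/464, mR=-195/464; mL+mR=30/29 → advance +1; mR−mL=-15/8 → turn -1·90°
n=5: pose=(-4,4,W); sL=12/25, sR=60/101; mL=2106/2525, mR=894/2525; mL+mR=120/101 → advance +1; mR−mL=-12/25 → turn -1·90°
n=6: pose=(-5,4,N); sL=30/61, sR=30/13; mL=2025/793, mR=1635/793; mL+mR=60/13 → advance +1; mR−mL=-30/61 → turn -1·90°
n=7: pose=(-5,5,E); sL=60/29, sR=60/41; mL=2970/1189, mR=510/1189; mL+mR=120/41 → advance +1; mR−mL=-60/29 → turn -1·90°

0 15/8 15/29 675/464 -195/464 -4 5 S
1 12/25 60/101 2106/2525 894/2525 -4 4 W
2 30/61 30/13 2025/793 1635/793 -5 4 N
3 60/29 60/41 2970/1189 510/1189 -5 5 E
4 15/8 15/29 675/464 -195/464 -4 5 S
5 12/25 60/101 2106/2525 894/2525 -4 4 W
6 30/61 30/13 2025/793 1635/793 -5 4 N
7 60/29 60/41 2970/1189 510/1189 -5 5 E
final -4 5 S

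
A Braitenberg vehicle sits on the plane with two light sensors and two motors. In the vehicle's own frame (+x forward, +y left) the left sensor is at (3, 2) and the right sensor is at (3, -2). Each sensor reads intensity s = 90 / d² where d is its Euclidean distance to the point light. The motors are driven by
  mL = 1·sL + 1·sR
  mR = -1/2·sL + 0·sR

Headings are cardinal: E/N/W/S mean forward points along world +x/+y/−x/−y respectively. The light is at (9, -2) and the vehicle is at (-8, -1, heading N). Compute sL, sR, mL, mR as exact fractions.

90/377 90/241 55620/90857 -45/377

left sensor world pos  = (-10, 2); dL² = 377
right sensor world pos = (-6, 2); dR² = 241
sL = 90/377 = 90/377
sR = 90/241 = 90/241
mL = 1·sL + 1·sR = 55620/90857
mR = -1/2·sL + 0·sR = -45/377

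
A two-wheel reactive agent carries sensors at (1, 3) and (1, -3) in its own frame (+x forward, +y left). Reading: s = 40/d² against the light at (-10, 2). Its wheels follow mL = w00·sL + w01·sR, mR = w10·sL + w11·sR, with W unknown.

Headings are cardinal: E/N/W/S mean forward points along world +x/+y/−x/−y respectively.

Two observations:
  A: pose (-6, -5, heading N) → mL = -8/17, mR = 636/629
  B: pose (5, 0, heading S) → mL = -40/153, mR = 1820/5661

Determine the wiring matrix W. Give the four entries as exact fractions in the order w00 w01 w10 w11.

obs A: pose=(-6,-5,N) → sL=40/37, sR=8/17, mL=-8/17, mR=636/629
obs B: pose=(5,0,S) → sL=40/333, sR=40/153, mL=-40/153, mR=1820/5661
sensor matrix S = [[40/37, 8/17], [40/333, 40/153]]; det S = 1280/5661
solve [mL_A; mL_B] = S·[w00; w01] and [mR_A; mR_B] = S·[w10; w11]:
  w00 = 0, w01 = -1, w10 = 1/2, w11 = 1

0 -1 1/2 1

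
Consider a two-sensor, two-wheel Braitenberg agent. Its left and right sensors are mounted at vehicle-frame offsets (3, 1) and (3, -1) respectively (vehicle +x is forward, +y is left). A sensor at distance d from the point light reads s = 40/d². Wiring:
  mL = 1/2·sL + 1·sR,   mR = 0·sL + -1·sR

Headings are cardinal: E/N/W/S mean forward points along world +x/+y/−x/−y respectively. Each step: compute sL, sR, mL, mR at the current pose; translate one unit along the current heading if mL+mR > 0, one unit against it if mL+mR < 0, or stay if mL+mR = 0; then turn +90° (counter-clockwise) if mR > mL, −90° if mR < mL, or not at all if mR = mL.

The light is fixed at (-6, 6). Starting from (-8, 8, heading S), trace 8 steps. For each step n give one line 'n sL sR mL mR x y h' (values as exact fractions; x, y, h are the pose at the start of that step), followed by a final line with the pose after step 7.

0 20 4 14 -4 -8 8 S
1 8/5 40/29 316/145 -40/29 -8 7 W
2 5/4 2 21/8 -2 -9 7 N
3 40/9 40 380/9 -40 -9 8 E
4 20 4 14 -4 -8 8 S
5 8/5 40/29 316/145 -40/29 -8 7 W
6 5/4 2 21/8 -2 -9 7 N
7 40/9 40 380/9 -40 -9 8 E
final -8 8 S

n=0: pose=(-8,8,S); sL=20, sR=4; mL=14, mR=-4; mL+mR=10 → advance +1; mR−mL=-18 → turn -1·90°
n=1: pose=(-8,7,W); sL=8/5, sR=40/29; mL=316/145, mR=-40/29; mL+mR=4/5 → advance +1; mR−mL=-516/145 → turn -1·90°
n=2: pose=(-9,7,N); sL=5/4, sR=2; mL=21/8, mR=-2; mL+mR=5/8 → advance +1; mR−mL=-37/8 → turn -1·90°
n=3: pose=(-9,8,E); sL=40/9, sR=40; mL=380/9, mR=-40; mL+mR=20/9 → advance +1; mR−mL=-740/9 → turn -1·90°
n=4: pose=(-8,8,S); sL=20, sR=4; mL=14, mR=-4; mL+mR=10 → advance +1; mR−mL=-18 → turn -1·90°
n=5: pose=(-8,7,W); sL=8/5, sR=40/29; mL=316/145, mR=-40/29; mL+mR=4/5 → advance +1; mR−mL=-516/145 → turn -1·90°
n=6: pose=(-9,7,N); sL=5/4, sR=2; mL=21/8, mR=-2; mL+mR=5/8 → advance +1; mR−mL=-37/8 → turn -1·90°
n=7: pose=(-9,8,E); sL=40/9, sR=40; mL=380/9, mR=-40; mL+mR=20/9 → advance +1; mR−mL=-740/9 → turn -1·90°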